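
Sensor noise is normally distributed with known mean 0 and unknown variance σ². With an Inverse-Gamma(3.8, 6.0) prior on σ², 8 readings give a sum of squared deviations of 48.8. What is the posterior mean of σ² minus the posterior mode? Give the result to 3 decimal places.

Posterior: Inverse-Gamma(shape = 3.8+8/2 = 7.8, scale = 6.0+48.8/2 = 30.4).
Mode = β/(α+1) = 30.4/8.8 = 3.455.
Mean = β/(α−1) = 30.4/6.8 = 4.471.
Difference = 4.471 − 3.455 = 1.016.

1.016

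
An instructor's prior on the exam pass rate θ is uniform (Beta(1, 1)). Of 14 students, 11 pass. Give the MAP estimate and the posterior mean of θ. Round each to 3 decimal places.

Posterior: Beta(1+11, 1+3) = Beta(12, 4).
Mode = (12−1)/(12+4−2) = 11/14 = 0.786.
With a flat prior the MAP equals the MLE, 11/14.
Mean = 12/(12+4) = 12/16 = 0.750.

MAP estimate = 0.786, posterior mean = 0.750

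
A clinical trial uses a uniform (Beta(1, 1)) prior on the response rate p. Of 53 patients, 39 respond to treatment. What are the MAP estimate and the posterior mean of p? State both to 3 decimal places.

MAP: 0.736. Posterior mean: 0.727.

Posterior: Beta(1+39, 1+14) = Beta(40, 15).
Mode = (40−1)/(40+15−2) = 39/53 = 0.736.
With a flat prior the MAP equals the MLE, 39/53.
Mean = 40/(40+15) = 40/55 = 0.727.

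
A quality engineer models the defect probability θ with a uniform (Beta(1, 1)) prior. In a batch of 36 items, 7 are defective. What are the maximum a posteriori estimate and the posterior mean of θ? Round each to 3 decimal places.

Posterior: Beta(1+7, 1+29) = Beta(8, 30).
Mode = (8−1)/(8+30−2) = 7/36 = 0.194.
Mean = 8/(8+30) = 8/38 = 0.211.

MAP: 0.194. Posterior mean: 0.211.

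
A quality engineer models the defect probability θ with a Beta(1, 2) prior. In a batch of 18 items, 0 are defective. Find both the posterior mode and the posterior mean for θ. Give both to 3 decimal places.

Posterior: Beta(1+0, 2+18) = Beta(1, 20).
Since α = 1 ≤ 1 and β > 1, the Beta density is monotone decreasing on [0,1]; the mode is at 0.
Mean = 1/(1+20) = 0.048.

posterior mode = 0.000, posterior mean = 0.048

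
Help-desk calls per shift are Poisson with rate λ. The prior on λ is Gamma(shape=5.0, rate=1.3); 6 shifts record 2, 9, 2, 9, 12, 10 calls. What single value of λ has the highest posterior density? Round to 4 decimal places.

Σ counts = 44. Posterior: Gamma(shape = 5.0+44 = 49.0, rate = 1.3+6 = 7.3).
Mode = (α−1)/β = 48.0/7.3 = 6.5753.
Mean = α/β = 49.0/7.3 = 6.7123.
This is the posterior mode — the MAP estimate.

6.5753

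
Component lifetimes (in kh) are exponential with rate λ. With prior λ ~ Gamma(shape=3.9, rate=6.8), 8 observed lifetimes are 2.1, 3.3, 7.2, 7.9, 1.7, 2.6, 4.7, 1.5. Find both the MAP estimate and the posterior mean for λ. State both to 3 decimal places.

MAP estimate = 0.288, posterior mean = 0.315

Σ times = 31.0. Posterior: Gamma(shape = 3.9+8 = 11.9, rate = 6.8+31.0 = 37.8).
Mode = (α−1)/β = 10.9/37.8 = 0.288.
Mean = α/β = 11.9/37.8 = 0.315.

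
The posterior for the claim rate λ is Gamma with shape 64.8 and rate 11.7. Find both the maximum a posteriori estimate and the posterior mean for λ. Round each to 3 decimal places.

Mode = (α−1)/β = 63.8/11.7 = 5.453.
Mean = α/β = 64.8/11.7 = 5.538.

MAP: 5.453. Posterior mean: 5.538.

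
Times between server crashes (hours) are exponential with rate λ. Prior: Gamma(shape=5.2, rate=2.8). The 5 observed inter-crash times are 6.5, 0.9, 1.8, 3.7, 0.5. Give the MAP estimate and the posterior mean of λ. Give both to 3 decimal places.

Σ times = 13.4. Posterior: Gamma(shape = 5.2+5 = 10.2, rate = 2.8+13.4 = 16.2).
Mode = (α−1)/β = 9.2/16.2 = 0.568.
Mean = α/β = 10.2/16.2 = 0.630.

MAP: 0.568. Posterior mean: 0.630.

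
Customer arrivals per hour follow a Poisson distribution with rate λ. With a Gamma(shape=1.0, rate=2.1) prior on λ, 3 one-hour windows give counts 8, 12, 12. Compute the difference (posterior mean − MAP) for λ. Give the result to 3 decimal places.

Σ counts = 32. Posterior: Gamma(shape = 1.0+32 = 33.0, rate = 2.1+3 = 5.1).
Mode = (α−1)/β = 32.0/5.1 = 6.275.
Mean = α/β = 33.0/5.1 = 6.471.
Difference = 6.471 − 6.275 = 0.196.

0.196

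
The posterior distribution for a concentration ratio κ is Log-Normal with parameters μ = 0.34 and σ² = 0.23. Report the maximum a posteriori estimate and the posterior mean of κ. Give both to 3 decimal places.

MAP: 1.116. Posterior mean: 1.576.

Mode = exp(μ − σ²) = exp(0.11) = 1.116.
Mean = exp(μ + σ²/2) = exp(0.455) = 1.576.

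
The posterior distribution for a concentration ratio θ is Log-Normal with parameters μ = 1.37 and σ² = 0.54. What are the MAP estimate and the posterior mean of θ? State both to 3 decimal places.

Mode = exp(μ − σ²) = exp(0.83) = 2.293.
Mean = exp(μ + σ²/2) = exp(1.640) = 5.155.

MAP = 2.293; posterior mean = 5.155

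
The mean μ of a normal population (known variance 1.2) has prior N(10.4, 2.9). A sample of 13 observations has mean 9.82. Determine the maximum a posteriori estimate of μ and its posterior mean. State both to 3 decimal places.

MAP = 9.838; posterior mean = 9.838

Posterior for μ is Normal. Precision-weighted mean: (1/2.9·10.4 + 13/1.2·9.82) / (1/2.9 + 13/1.2) = 9.838.
A Normal posterior is symmetric, so mode = mean.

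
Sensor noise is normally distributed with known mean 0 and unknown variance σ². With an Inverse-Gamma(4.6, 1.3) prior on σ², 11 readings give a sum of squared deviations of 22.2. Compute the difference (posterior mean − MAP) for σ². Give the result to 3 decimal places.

Posterior: Inverse-Gamma(shape = 4.6+11/2 = 10.1, scale = 1.3+22.2/2 = 12.4).
Mode = β/(α+1) = 12.4/11.1 = 1.117.
Mean = β/(α−1) = 12.4/9.1 = 1.363.
Difference = 1.363 − 1.117 = 0.246.
Mean > mode: the posterior has a right tail.

0.246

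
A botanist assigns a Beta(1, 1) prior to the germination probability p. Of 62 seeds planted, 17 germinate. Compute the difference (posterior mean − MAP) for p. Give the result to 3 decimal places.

0.007

Posterior: Beta(1+17, 1+45) = Beta(18, 46).
Mode = (18−1)/(18+46−2) = 17/62 = 0.274.
With a flat prior the MAP equals the MLE, 17/62.
Mean = 18/(18+46) = 18/64 = 0.281.
Difference = 0.281 − 0.274 = 0.007.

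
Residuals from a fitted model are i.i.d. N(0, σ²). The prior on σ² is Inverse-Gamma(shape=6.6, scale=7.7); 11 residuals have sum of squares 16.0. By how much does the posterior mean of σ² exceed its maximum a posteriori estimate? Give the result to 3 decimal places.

Posterior: Inverse-Gamma(shape = 6.6+11/2 = 12.1, scale = 7.7+16.0/2 = 15.7).
Mode = β/(α+1) = 15.7/13.1 = 1.198.
Mean = β/(α−1) = 15.7/11.1 = 1.414.
Difference = 1.414 − 1.198 = 0.216.

0.216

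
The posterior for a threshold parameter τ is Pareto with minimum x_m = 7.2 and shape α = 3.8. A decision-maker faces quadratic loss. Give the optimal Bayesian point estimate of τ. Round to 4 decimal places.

The Pareto density is strictly decreasing on [x_m, ∞), so the mode is x_m = 7.2000.
Mean = α·x_m/(α−1) = 3.8·7.2/2.8 = 9.7714.
Quadratic loss ⇒ the optimal estimator is the posterior mean.

9.7714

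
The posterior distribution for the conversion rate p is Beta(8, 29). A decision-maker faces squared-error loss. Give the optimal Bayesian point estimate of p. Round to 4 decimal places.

0.2162

Mode = (8−1)/(8+29−2) = 7/35 = 0.2000.
Mean = 8/(8+29) = 8/37 = 0.2162.
Squared-error loss ⇒ the optimal estimator is the posterior mean.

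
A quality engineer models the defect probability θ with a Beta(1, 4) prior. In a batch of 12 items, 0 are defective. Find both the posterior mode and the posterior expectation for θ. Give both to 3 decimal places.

Posterior: Beta(1+0, 4+12) = Beta(1, 16).
Since α = 1 ≤ 1 and β > 1, the Beta density is monotone decreasing on [0,1]; the mode is at 0.
Mean = 1/(1+16) = 0.059.
The posterior is right-skewed, so the mean exceeds the mode.

MAP = 0.000, posterior mean = 0.059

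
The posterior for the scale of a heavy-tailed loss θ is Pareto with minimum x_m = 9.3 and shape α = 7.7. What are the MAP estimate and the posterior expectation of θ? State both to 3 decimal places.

The Pareto density is strictly decreasing on [x_m, ∞), so the mode is x_m = 9.300.
Mean = α·x_m/(α−1) = 7.7·9.3/6.7 = 10.688.
Right-skewed posterior ⇒ mode < mean.

MAP = 9.300, posterior mean = 10.688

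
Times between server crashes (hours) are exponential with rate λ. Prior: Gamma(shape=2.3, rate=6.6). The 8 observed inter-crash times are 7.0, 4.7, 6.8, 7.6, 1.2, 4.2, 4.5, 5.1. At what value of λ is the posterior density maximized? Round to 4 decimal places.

0.1950

Σ times = 41.1. Posterior: Gamma(shape = 2.3+8 = 10.3, rate = 6.6+41.1 = 47.7).
Mode = (α−1)/β = 9.3/47.7 = 0.1950.
Mean = α/β = 10.3/47.7 = 0.2159.
This is the posterior mode — the MAP estimate.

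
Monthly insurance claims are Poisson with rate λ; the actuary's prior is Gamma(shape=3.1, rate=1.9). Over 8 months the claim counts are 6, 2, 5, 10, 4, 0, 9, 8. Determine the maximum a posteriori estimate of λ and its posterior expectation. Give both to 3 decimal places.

Σ counts = 44. Posterior: Gamma(shape = 3.1+44 = 47.1, rate = 1.9+8 = 9.9).
Mode = (α−1)/β = 46.1/9.9 = 4.657.
Mean = α/β = 47.1/9.9 = 4.758.
The mean is pulled above the mode by the posterior's right skew.

maximum a posteriori estimate = 4.657, posterior expectation = 4.758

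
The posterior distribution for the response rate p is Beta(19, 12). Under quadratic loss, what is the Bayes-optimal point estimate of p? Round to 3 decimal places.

Mode = (19−1)/(19+12−2) = 18/29 = 0.621.
Mean = 19/(19+12) = 19/31 = 0.613.
Quadratic loss ⇒ the optimal estimator is the posterior mean.

0.613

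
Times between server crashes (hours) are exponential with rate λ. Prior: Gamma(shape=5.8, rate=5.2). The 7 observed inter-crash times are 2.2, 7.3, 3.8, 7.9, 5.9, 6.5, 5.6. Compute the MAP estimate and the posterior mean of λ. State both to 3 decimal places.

λ_MAP = 0.266, E[λ|data] = 0.288

Σ times = 39.2. Posterior: Gamma(shape = 5.8+7 = 12.8, rate = 5.2+39.2 = 44.4).
Mode = (α−1)/β = 11.8/44.4 = 0.266.
Mean = α/β = 12.8/44.4 = 0.288.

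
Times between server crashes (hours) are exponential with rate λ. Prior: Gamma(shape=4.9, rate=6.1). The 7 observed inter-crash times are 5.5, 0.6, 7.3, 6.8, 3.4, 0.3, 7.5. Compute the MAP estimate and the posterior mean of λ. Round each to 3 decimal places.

MAP estimate = 0.291, posterior mean = 0.317

Σ times = 31.4. Posterior: Gamma(shape = 4.9+7 = 11.9, rate = 6.1+31.4 = 37.5).
Mode = (α−1)/β = 10.9/37.5 = 0.291.
Mean = α/β = 11.9/37.5 = 0.317.
The posterior is right-skewed, so the mean exceeds the mode.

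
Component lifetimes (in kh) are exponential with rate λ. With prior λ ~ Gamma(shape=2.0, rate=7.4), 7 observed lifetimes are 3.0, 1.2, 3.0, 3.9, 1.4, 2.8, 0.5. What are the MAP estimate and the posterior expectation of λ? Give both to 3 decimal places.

Σ times = 15.8. Posterior: Gamma(shape = 2.0+7 = 9.0, rate = 7.4+15.8 = 23.2).
Mode = (α−1)/β = 8.0/23.2 = 0.345.
Mean = α/β = 9.0/23.2 = 0.388.
The mean is pulled above the mode by the posterior's right skew.

MAP estimate = 0.345, posterior expectation = 0.388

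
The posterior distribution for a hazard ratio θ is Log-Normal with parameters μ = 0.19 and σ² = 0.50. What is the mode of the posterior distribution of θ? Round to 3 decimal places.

0.733

Mode = exp(μ − σ²) = exp(-0.31) = 0.733.
Mean = exp(μ + σ²/2) = exp(0.440) = 1.553.
This is the posterior mode — the MAP estimate.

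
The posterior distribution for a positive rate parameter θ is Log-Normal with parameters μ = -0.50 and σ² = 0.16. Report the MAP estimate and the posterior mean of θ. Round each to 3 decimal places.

θ_MAP = 0.517, E[θ|data] = 0.657

Mode = exp(μ − σ²) = exp(-0.66) = 0.517.
Mean = exp(μ + σ²/2) = exp(-0.420) = 0.657.
Right-skewed posterior ⇒ mode < mean.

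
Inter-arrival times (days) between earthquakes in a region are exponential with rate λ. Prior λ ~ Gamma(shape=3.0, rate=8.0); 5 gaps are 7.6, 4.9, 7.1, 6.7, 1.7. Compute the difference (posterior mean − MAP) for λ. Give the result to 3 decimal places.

Σ times = 28.0. Posterior: Gamma(shape = 3.0+5 = 8.0, rate = 8.0+28.0 = 36.0).
Mode = (α−1)/β = 7.0/36.0 = 0.194.
Mean = α/β = 8.0/36.0 = 0.222.
Difference = 0.222 − 0.194 = 0.028.
Right-skewed posterior ⇒ mode < mean.

0.028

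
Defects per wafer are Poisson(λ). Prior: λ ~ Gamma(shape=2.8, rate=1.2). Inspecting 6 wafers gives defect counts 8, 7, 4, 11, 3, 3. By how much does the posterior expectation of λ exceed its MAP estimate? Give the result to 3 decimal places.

Σ counts = 36. Posterior: Gamma(shape = 2.8+36 = 38.8, rate = 1.2+6 = 7.2).
Mode = (α−1)/β = 37.8/7.2 = 5.250.
Mean = α/β = 38.8/7.2 = 5.389.
Difference = 5.389 − 5.250 = 0.139.

0.139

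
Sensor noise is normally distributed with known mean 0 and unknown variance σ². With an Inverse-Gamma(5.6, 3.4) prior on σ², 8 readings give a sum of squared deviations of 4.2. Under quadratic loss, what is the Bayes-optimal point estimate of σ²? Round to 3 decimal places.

Posterior: Inverse-Gamma(shape = 5.6+8/2 = 9.6, scale = 3.4+4.2/2 = 5.5).
Mode = β/(α+1) = 5.5/10.6 = 0.519.
Mean = β/(α−1) = 5.5/8.6 = 0.640.
Quadratic loss ⇒ the optimal estimator is the posterior mean.

0.640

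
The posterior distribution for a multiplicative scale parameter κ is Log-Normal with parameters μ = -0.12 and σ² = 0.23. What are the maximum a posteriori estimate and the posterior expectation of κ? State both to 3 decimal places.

Mode = exp(μ − σ²) = exp(-0.35) = 0.705.
Mean = exp(μ + σ²/2) = exp(-0.005) = 0.995.

MAP: 0.705. Posterior mean: 0.995.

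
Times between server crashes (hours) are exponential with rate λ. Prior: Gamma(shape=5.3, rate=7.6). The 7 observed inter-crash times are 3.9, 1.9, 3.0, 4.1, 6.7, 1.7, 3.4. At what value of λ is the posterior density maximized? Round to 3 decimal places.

Σ times = 24.7. Posterior: Gamma(shape = 5.3+7 = 12.3, rate = 7.6+24.7 = 32.3).
Mode = (α−1)/β = 11.3/32.3 = 0.350.
Mean = α/β = 12.3/32.3 = 0.381.
This is the posterior mode — the MAP estimate.

0.350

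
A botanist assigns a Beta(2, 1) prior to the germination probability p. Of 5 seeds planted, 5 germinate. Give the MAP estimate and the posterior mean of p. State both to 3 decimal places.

Posterior: Beta(2+5, 1+0) = Beta(7, 1).
Since β = 1 ≤ 1 and α > 1, the Beta density is monotone increasing on [0,1]; the mode is at 1.
Mean = 7/(7+1) = 0.875.
The posterior is left-skewed, so the mode exceeds the mean.

MAP = 1.000; posterior mean = 0.875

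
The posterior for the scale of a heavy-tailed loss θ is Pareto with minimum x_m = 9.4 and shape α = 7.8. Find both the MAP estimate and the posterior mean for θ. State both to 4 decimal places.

The Pareto density is strictly decreasing on [x_m, ∞), so the mode is x_m = 9.4000.
Mean = α·x_m/(α−1) = 7.8·9.4/6.8 = 10.7824.
The mean is pulled above the mode by the posterior's right skew.

MAP: 9.4000. Posterior mean: 10.7824.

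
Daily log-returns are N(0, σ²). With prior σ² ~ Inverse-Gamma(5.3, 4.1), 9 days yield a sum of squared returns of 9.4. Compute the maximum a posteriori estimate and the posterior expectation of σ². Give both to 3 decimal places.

Posterior: Inverse-Gamma(shape = 5.3+9/2 = 9.8, scale = 4.1+9.4/2 = 8.8).
Mode = β/(α+1) = 8.8/10.8 = 0.815.
Mean = β/(α−1) = 8.8/8.8 = 1.000.

maximum a posteriori estimate = 0.815, posterior expectation = 1.000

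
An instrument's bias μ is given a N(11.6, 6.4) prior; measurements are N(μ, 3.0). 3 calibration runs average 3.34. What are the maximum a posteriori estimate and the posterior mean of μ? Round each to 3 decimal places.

MAP: 4.456. Posterior mean: 4.456.

Posterior for μ is Normal. Precision-weighted mean: (1/6.4·11.6 + 3/3.0·3.34) / (1/6.4 + 3/3.0) = 4.456.
A Normal posterior is symmetric, so mode = mean.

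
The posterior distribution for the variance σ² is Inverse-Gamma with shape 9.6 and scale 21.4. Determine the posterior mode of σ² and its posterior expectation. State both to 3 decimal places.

σ²_MAP = 2.019, E[σ²|data] = 2.488

Mode = β/(α+1) = 21.4/10.6 = 2.019.
Mean = β/(α−1) = 21.4/8.6 = 2.488.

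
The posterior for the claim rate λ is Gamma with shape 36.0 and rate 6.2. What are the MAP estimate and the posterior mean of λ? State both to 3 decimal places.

Mode = (α−1)/β = 35.0/6.2 = 5.645.
Mean = α/β = 36.0/6.2 = 5.806.

MAP: 5.645. Posterior mean: 5.806.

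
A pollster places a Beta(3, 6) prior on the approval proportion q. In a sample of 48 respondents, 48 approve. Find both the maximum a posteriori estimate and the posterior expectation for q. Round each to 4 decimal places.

Posterior: Beta(3+48, 6+0) = Beta(51, 6).
Mode = (51−1)/(51+6−2) = 50/55 = 0.9091.
Mean = 51/(51+6) = 51/57 = 0.8947.
Left-skewed posterior ⇒ mean < mode.

MAP = 0.9091; posterior mean = 0.8947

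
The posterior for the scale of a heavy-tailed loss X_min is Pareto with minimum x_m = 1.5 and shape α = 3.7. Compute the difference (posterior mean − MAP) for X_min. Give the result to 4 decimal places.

The Pareto density is strictly decreasing on [x_m, ∞), so the mode is x_m = 1.5000.
Mean = α·x_m/(α−1) = 3.7·1.5/2.7 = 2.0556.
Difference = 2.0556 − 1.5000 = 0.5556.
Mean > mode: the posterior has a right tail.

0.5556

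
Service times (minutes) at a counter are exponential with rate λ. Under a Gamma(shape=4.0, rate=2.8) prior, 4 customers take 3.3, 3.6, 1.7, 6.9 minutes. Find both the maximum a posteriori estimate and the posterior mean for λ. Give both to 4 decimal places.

λ_MAP = 0.3825, E[λ|data] = 0.4372

Σ times = 15.5. Posterior: Gamma(shape = 4.0+4 = 8.0, rate = 2.8+15.5 = 18.3).
Mode = (α−1)/β = 7.0/18.3 = 0.3825.
Mean = α/β = 8.0/18.3 = 0.4372.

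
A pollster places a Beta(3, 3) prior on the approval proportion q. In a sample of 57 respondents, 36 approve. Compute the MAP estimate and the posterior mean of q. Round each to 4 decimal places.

Posterior: Beta(3+36, 3+21) = Beta(39, 24).
Mode = (39−1)/(39+24−2) = 38/61 = 0.6230.
Mean = 39/(39+24) = 39/63 = 0.6190.
Left-skewed posterior ⇒ mean < mode.

q_MAP = 0.6230, E[q|data] = 0.6190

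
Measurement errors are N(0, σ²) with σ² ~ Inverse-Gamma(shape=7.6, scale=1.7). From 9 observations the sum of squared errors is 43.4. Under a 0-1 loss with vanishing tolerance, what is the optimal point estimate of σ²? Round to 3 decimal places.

Posterior: Inverse-Gamma(shape = 7.6+9/2 = 12.1, scale = 1.7+43.4/2 = 23.4).
Mode = β/(α+1) = 23.4/13.1 = 1.786.
Mean = β/(α−1) = 23.4/11.1 = 2.108.
This is the posterior mode — the MAP estimate.

1.786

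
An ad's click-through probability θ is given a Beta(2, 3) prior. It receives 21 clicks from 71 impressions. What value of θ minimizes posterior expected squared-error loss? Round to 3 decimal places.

Posterior: Beta(2+21, 3+50) = Beta(23, 53).
Mode = (23−1)/(23+53−2) = 22/74 = 0.297.
Mean = 23/(23+53) = 23/76 = 0.303.
Squared-error loss ⇒ the optimal estimator is the posterior mean.

0.303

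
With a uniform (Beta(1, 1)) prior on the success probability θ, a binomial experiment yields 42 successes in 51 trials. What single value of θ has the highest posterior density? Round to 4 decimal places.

0.8235

Posterior: Beta(1+42, 1+9) = Beta(43, 10).
Mode = (43−1)/(43+10−2) = 42/51 = 0.8235.
Mean = 43/(43+10) = 43/53 = 0.8113.
This is the posterior mode — the MAP estimate.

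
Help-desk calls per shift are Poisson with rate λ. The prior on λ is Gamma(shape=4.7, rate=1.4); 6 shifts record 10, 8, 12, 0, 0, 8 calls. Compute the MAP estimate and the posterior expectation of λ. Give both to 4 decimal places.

MAP = 5.6351, posterior mean = 5.7703

Σ counts = 38. Posterior: Gamma(shape = 4.7+38 = 42.7, rate = 1.4+6 = 7.4).
Mode = (α−1)/β = 41.7/7.4 = 5.6351.
Mean = α/β = 42.7/7.4 = 5.7703.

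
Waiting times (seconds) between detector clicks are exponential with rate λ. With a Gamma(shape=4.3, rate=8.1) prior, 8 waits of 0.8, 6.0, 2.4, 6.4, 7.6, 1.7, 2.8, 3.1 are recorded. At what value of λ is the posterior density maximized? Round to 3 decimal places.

0.290

Σ times = 30.8. Posterior: Gamma(shape = 4.3+8 = 12.3, rate = 8.1+30.8 = 38.9).
Mode = (α−1)/β = 11.3/38.9 = 0.290.
Mean = α/β = 12.3/38.9 = 0.316.
This is the posterior mode — the MAP estimate.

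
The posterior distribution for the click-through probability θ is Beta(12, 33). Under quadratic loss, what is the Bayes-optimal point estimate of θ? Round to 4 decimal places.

Mode = (12−1)/(12+33−2) = 11/43 = 0.2558.
Mean = 12/(12+33) = 12/45 = 0.2667.
Quadratic loss ⇒ the optimal estimator is the posterior mean.

0.2667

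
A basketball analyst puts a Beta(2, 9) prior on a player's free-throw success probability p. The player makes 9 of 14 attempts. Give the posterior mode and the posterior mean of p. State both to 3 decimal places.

p_MAP = 0.435, E[p|data] = 0.440

Posterior: Beta(2+9, 9+5) = Beta(11, 14).
Mode = (11−1)/(11+14−2) = 10/23 = 0.435.
Mean = 11/(11+14) = 11/25 = 0.440.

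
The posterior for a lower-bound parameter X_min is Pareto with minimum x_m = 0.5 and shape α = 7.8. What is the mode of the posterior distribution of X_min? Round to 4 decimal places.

0.5000

The Pareto density is strictly decreasing on [x_m, ∞), so the mode is x_m = 0.5000.
Mean = α·x_m/(α−1) = 7.8·0.5/6.8 = 0.5735.
This is the posterior mode — the MAP estimate.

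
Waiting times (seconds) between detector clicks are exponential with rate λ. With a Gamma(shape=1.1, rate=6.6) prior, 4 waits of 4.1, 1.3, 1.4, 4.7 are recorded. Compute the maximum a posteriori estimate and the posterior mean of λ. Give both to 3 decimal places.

Σ times = 11.5. Posterior: Gamma(shape = 1.1+4 = 5.1, rate = 6.6+11.5 = 18.1).
Mode = (α−1)/β = 4.1/18.1 = 0.227.
Mean = α/β = 5.1/18.1 = 0.282.
Mean > mode: the posterior has a right tail.

MAP: 0.227. Posterior mean: 0.282.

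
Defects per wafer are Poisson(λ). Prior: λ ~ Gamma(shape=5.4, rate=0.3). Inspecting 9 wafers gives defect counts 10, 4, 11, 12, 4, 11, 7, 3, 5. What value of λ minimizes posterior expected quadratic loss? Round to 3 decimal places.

7.785

Σ counts = 67. Posterior: Gamma(shape = 5.4+67 = 72.4, rate = 0.3+9 = 9.3).
Mode = (α−1)/β = 71.4/9.3 = 7.677.
Mean = α/β = 72.4/9.3 = 7.785.
Quadratic loss ⇒ the optimal estimator is the posterior mean.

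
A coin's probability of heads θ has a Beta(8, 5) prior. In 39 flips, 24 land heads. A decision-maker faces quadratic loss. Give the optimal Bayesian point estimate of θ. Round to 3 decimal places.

0.615

Posterior: Beta(8+24, 5+15) = Beta(32, 20).
Mode = (32−1)/(32+20−2) = 31/50 = 0.620.
Mean = 32/(32+20) = 32/52 = 0.615.
Quadratic loss ⇒ the optimal estimator is the posterior mean.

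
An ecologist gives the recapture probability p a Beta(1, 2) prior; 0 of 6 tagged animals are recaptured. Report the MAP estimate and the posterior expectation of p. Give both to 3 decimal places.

MAP estimate = 0.000, posterior expectation = 0.111

Posterior: Beta(1+0, 2+6) = Beta(1, 8).
Since α = 1 ≤ 1 and β > 1, the Beta density is monotone decreasing on [0,1]; the mode is at 0.
Mean = 1/(1+8) = 0.111.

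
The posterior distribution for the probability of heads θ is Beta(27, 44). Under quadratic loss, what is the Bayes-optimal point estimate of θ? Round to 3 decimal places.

Mode = (27−1)/(27+44−2) = 26/69 = 0.377.
Mean = 27/(27+44) = 27/71 = 0.380.
Quadratic loss ⇒ the optimal estimator is the posterior mean.

0.380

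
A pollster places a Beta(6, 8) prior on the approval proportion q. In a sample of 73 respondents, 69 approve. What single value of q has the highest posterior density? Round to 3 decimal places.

0.871

Posterior: Beta(6+69, 8+4) = Beta(75, 12).
Mode = (75−1)/(75+12−2) = 74/85 = 0.871.
Mean = 75/(75+12) = 75/87 = 0.862.
This is the posterior mode — the MAP estimate.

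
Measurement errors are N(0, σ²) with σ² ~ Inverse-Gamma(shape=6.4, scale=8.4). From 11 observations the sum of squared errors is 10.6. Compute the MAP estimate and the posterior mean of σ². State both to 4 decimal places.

Posterior: Inverse-Gamma(shape = 6.4+11/2 = 11.9, scale = 8.4+10.6/2 = 13.7).
Mode = β/(α+1) = 13.7/12.9 = 1.0620.
Mean = β/(α−1) = 13.7/10.9 = 1.2569.

MAP estimate = 1.0620, posterior mean = 1.2569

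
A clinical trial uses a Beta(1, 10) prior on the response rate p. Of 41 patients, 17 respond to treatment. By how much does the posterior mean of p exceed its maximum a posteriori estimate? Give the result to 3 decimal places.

0.006

Posterior: Beta(1+17, 10+24) = Beta(18, 34).
Mode = (18−1)/(18+34−2) = 17/50 = 0.340.
Mean = 18/(18+34) = 18/52 = 0.346.
Difference = 0.346 − 0.340 = 0.006.
The posterior is right-skewed, so the mean exceeds the mode.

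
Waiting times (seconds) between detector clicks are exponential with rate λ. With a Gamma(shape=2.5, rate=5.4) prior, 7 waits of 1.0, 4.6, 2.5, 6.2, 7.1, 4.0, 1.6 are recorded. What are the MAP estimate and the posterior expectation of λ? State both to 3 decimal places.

MAP estimate = 0.262, posterior expectation = 0.293

Σ times = 27.0. Posterior: Gamma(shape = 2.5+7 = 9.5, rate = 5.4+27.0 = 32.4).
Mode = (α−1)/β = 8.5/32.4 = 0.262.
Mean = α/β = 9.5/32.4 = 0.293.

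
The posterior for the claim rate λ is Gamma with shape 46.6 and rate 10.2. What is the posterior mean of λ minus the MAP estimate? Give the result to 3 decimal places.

0.098

Mode = (α−1)/β = 45.6/10.2 = 4.471.
Mean = α/β = 46.6/10.2 = 4.569.
Difference = 4.569 − 4.471 = 0.098.
Right-skewed posterior ⇒ mode < mean.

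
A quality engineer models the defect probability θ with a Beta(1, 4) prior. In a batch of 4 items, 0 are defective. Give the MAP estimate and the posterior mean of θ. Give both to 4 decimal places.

MAP = 0.0000, posterior mean = 0.1111

Posterior: Beta(1+0, 4+4) = Beta(1, 8).
Since α = 1 ≤ 1 and β > 1, the Beta density is monotone decreasing on [0,1]; the mode is at 0.
Mean = 1/(1+8) = 0.1111.
The mean is pulled above the mode by the posterior's right skew.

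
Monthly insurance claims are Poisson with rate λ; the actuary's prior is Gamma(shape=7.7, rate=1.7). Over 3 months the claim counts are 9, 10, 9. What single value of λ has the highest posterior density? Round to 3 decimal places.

Σ counts = 28. Posterior: Gamma(shape = 7.7+28 = 35.7, rate = 1.7+3 = 4.7).
Mode = (α−1)/β = 34.7/4.7 = 7.383.
Mean = α/β = 35.7/4.7 = 7.596.
This is the posterior mode — the MAP estimate.

7.383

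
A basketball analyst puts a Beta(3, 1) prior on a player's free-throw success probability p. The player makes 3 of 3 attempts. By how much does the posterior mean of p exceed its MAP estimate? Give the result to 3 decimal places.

Posterior: Beta(3+3, 1+0) = Beta(6, 1).
Since β = 1 ≤ 1 and α > 1, the Beta density is monotone increasing on [0,1]; the mode is at 1.
Mean = 6/(6+1) = 0.857.
Difference = 0.857 − 1.000 = -0.143.
The mean is pulled below the mode by the posterior's left skew.

-0.143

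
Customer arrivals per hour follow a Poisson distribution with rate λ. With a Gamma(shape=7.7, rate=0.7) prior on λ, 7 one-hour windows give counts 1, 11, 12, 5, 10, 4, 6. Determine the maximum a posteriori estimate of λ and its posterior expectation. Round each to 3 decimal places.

Σ counts = 49. Posterior: Gamma(shape = 7.7+49 = 56.7, rate = 0.7+7 = 7.7).
Mode = (α−1)/β = 55.7/7.7 = 7.234.
Mean = α/β = 56.7/7.7 = 7.364.
The posterior is right-skewed, so the mean exceeds the mode.

λ_MAP = 7.234, E[λ|data] = 7.364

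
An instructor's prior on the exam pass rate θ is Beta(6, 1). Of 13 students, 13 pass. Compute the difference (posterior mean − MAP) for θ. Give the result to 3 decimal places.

Posterior: Beta(6+13, 1+0) = Beta(19, 1).
Since β = 1 ≤ 1 and α > 1, the Beta density is monotone increasing on [0,1]; the mode is at 1.
Mean = 19/(19+1) = 0.950.
Difference = 0.950 − 1.000 = -0.050.
The mean is pulled below the mode by the posterior's left skew.

-0.050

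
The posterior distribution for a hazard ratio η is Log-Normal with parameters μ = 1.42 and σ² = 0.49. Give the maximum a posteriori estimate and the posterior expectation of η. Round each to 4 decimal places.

MAP = 2.5345, posterior mean = 5.2857

Mode = exp(μ − σ²) = exp(0.93) = 2.5345.
Mean = exp(μ + σ²/2) = exp(1.665) = 5.2857.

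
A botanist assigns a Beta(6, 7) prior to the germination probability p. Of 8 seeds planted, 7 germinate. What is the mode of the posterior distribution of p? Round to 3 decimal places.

0.632

Posterior: Beta(6+7, 7+1) = Beta(13, 8).
Mode = (13−1)/(13+8−2) = 12/19 = 0.632.
Mean = 13/(13+8) = 13/21 = 0.619.
This is the posterior mode — the MAP estimate.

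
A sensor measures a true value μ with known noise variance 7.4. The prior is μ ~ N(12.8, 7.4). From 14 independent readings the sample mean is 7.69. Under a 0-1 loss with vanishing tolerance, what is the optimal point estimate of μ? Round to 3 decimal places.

8.031

Posterior for μ is Normal. Precision-weighted mean: (1/7.4·12.8 + 14/7.4·7.69) / (1/7.4 + 14/7.4) = 8.031.
A Normal posterior is symmetric, so mode = mean.
This is the posterior mode — the MAP estimate.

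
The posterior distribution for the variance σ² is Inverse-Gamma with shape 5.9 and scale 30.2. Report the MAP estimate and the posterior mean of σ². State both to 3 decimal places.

Mode = β/(α+1) = 30.2/6.9 = 4.377.
Mean = β/(α−1) = 30.2/4.9 = 6.163.

σ²_MAP = 4.377, E[σ²|data] = 6.163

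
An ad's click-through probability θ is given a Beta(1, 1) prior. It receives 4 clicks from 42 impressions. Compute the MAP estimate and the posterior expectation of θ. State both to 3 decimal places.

Posterior: Beta(1+4, 1+38) = Beta(5, 39).
Mode = (5−1)/(5+39−2) = 4/42 = 0.095.
With a flat prior the MAP equals the MLE, 4/42.
Mean = 5/(5+39) = 5/44 = 0.114.

MAP estimate = 0.095, posterior expectation = 0.114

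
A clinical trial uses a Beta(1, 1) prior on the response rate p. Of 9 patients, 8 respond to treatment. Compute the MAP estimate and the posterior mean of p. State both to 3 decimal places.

Posterior: Beta(1+8, 1+1) = Beta(9, 2).
Mode = (9−1)/(9+2−2) = 8/9 = 0.889.
With a flat prior the MAP equals the MLE, 8/9.
Mean = 9/(9+2) = 9/11 = 0.818.

MAP estimate = 0.889, posterior mean = 0.818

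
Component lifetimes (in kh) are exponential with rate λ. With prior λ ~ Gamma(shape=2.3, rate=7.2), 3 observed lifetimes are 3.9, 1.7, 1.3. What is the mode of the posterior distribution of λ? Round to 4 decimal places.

Σ times = 6.9. Posterior: Gamma(shape = 2.3+3 = 5.3, rate = 7.2+6.9 = 14.1).
Mode = (α−1)/β = 4.3/14.1 = 0.3050.
Mean = α/β = 5.3/14.1 = 0.3759.
This is the posterior mode — the MAP estimate.

0.3050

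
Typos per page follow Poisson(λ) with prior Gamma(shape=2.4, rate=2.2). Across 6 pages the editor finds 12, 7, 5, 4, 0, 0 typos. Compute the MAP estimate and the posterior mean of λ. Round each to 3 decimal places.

Σ counts = 28. Posterior: Gamma(shape = 2.4+28 = 30.4, rate = 2.2+6 = 8.2).
Mode = (α−1)/β = 29.4/8.2 = 3.585.
Mean = α/β = 30.4/8.2 = 3.707.
Mean > mode: the posterior has a right tail.

MAP = 3.585, posterior mean = 3.707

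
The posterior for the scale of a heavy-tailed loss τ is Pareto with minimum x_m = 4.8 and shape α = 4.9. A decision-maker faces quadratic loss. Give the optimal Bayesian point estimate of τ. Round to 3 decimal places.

6.031

The Pareto density is strictly decreasing on [x_m, ∞), so the mode is x_m = 4.800.
Mean = α·x_m/(α−1) = 4.9·4.8/3.9 = 6.031.
Quadratic loss ⇒ the optimal estimator is the posterior mean.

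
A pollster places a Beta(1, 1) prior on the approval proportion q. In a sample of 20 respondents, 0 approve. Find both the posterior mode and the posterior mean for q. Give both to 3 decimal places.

q_MAP = 0.000, E[q|data] = 0.045

Posterior: Beta(1+0, 1+20) = Beta(1, 21).
Since α = 1 ≤ 1 and β > 1, the Beta density is monotone decreasing on [0,1]; the mode is at 0.
Mean = 1/(1+21) = 0.045.
Right-skewed posterior ⇒ mode < mean.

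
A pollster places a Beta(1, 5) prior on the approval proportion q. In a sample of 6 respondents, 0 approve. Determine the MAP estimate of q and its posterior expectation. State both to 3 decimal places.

MAP: 0.000. Posterior mean: 0.083.

Posterior: Beta(1+0, 5+6) = Beta(1, 11).
Since α = 1 ≤ 1 and β > 1, the Beta density is monotone decreasing on [0,1]; the mode is at 0.
Mean = 1/(1+11) = 0.083.
Right-skewed posterior ⇒ mode < mean.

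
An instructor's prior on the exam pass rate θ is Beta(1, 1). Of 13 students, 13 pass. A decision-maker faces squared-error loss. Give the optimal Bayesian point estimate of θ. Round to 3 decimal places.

Posterior: Beta(1+13, 1+0) = Beta(14, 1).
Since β = 1 ≤ 1 and α > 1, the Beta density is monotone increasing on [0,1]; the mode is at 1.
Mean = 14/(14+1) = 0.933.
Squared-error loss ⇒ the optimal estimator is the posterior mean.

0.933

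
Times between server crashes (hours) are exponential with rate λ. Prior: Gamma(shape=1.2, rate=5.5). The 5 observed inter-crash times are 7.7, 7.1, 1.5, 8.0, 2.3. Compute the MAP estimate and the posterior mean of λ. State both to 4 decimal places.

Σ times = 26.6. Posterior: Gamma(shape = 1.2+5 = 6.2, rate = 5.5+26.6 = 32.1).
Mode = (α−1)/β = 5.2/32.1 = 0.1620.
Mean = α/β = 6.2/32.1 = 0.1931.
The mean is pulled above the mode by the posterior's right skew.

MAP = 0.1620; posterior mean = 0.1931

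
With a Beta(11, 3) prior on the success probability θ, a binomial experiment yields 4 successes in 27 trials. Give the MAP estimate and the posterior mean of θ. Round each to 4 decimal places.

Posterior: Beta(11+4, 3+23) = Beta(15, 26).
Mode = (15−1)/(15+26−2) = 14/39 = 0.3590.
Mean = 15/(15+26) = 15/41 = 0.3659.
The posterior is right-skewed, so the mean exceeds the mode.

MAP estimate = 0.3590, posterior mean = 0.3659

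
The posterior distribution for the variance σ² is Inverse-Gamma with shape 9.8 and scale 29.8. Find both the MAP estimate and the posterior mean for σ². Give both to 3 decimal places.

MAP = 2.759; posterior mean = 3.386

Mode = β/(α+1) = 29.8/10.8 = 2.759.
Mean = β/(α−1) = 29.8/8.8 = 3.386.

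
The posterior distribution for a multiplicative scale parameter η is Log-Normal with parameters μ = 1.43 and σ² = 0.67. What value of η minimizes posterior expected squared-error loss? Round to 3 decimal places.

5.842

Mode = exp(μ − σ²) = exp(0.76) = 2.138.
Mean = exp(μ + σ²/2) = exp(1.765) = 5.842.
Squared-error loss ⇒ the optimal estimator is the posterior mean.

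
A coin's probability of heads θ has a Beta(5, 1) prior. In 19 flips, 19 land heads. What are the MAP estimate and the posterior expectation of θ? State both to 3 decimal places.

θ_MAP = 1.000, E[θ|data] = 0.960

Posterior: Beta(5+19, 1+0) = Beta(24, 1).
Since β = 1 ≤ 1 and α > 1, the Beta density is monotone increasing on [0,1]; the mode is at 1.
Mean = 24/(24+1) = 0.960.
Left-skewed posterior ⇒ mean < mode.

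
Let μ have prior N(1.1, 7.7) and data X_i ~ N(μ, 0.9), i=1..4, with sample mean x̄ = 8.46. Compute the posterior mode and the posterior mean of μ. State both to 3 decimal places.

MAP = 8.251, posterior mean = 8.251

Posterior for μ is Normal. Precision-weighted mean: (1/7.7·1.1 + 4/0.9·8.46) / (1/7.7 + 4/0.9) = 8.251.
A Normal posterior is symmetric, so mode = mean.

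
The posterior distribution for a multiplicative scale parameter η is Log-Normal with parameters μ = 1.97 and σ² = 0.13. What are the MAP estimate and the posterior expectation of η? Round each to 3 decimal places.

Mode = exp(μ − σ²) = exp(1.84) = 6.297.
Mean = exp(μ + σ²/2) = exp(2.035) = 7.652.
Right-skewed posterior ⇒ mode < mean.

MAP = 6.297; posterior mean = 7.652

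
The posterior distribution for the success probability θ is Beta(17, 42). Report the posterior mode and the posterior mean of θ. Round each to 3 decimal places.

Mode = (17−1)/(17+42−2) = 16/57 = 0.281.
Mean = 17/(17+42) = 17/59 = 0.288.

θ_MAP = 0.281, E[θ|data] = 0.288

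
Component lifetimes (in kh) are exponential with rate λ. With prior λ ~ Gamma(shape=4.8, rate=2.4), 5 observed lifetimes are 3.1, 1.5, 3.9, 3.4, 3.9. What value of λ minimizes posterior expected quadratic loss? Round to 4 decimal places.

Σ times = 15.8. Posterior: Gamma(shape = 4.8+5 = 9.8, rate = 2.4+15.8 = 18.2).
Mode = (α−1)/β = 8.8/18.2 = 0.4835.
Mean = α/β = 9.8/18.2 = 0.5385.
Quadratic loss ⇒ the optimal estimator is the posterior mean.

0.5385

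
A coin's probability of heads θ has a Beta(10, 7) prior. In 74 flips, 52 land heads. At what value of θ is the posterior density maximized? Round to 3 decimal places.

0.685

Posterior: Beta(10+52, 7+22) = Beta(62, 29).
Mode = (62−1)/(62+29−2) = 61/89 = 0.685.
Mean = 62/(62+29) = 62/91 = 0.681.
This is the posterior mode — the MAP estimate.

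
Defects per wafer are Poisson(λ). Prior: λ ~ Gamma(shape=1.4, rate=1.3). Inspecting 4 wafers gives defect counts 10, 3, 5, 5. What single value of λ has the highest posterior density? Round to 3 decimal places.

Σ counts = 23. Posterior: Gamma(shape = 1.4+23 = 24.4, rate = 1.3+4 = 5.3).
Mode = (α−1)/β = 23.4/5.3 = 4.415.
Mean = α/β = 24.4/5.3 = 4.604.
This is the posterior mode — the MAP estimate.

4.415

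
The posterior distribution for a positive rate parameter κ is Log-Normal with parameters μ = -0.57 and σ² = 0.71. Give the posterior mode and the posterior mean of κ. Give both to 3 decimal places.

Mode = exp(μ − σ²) = exp(-1.28) = 0.278.
Mean = exp(μ + σ²/2) = exp(-0.215) = 0.807.

posterior mode = 0.278, posterior mean = 0.807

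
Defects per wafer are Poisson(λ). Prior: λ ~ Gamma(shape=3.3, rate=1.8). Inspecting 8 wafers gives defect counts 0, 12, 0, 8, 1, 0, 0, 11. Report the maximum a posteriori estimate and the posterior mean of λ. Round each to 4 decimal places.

MAP = 3.5000; posterior mean = 3.6020

Σ counts = 32. Posterior: Gamma(shape = 3.3+32 = 35.3, rate = 1.8+8 = 9.8).
Mode = (α−1)/β = 34.3/9.8 = 3.5000.
Mean = α/β = 35.3/9.8 = 3.6020.
The mean is pulled above the mode by the posterior's right skew.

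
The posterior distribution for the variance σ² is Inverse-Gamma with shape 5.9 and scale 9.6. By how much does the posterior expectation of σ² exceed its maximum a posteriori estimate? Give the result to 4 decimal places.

Mode = β/(α+1) = 9.6/6.9 = 1.3913.
Mean = β/(α−1) = 9.6/4.9 = 1.9592.
Difference = 1.9592 − 1.3913 = 0.5679.
The posterior is right-skewed, so the mean exceeds the mode.

0.5679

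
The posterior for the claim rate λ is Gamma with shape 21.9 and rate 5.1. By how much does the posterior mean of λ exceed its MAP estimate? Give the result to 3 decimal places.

0.196

Mode = (α−1)/β = 20.9/5.1 = 4.098.
Mean = α/β = 21.9/5.1 = 4.294.
Difference = 4.294 − 4.098 = 0.196.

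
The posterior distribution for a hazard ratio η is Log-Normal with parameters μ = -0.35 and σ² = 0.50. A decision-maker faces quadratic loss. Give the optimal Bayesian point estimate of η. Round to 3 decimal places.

Mode = exp(μ − σ²) = exp(-0.85) = 0.427.
Mean = exp(μ + σ²/2) = exp(-0.100) = 0.905.
Quadratic loss ⇒ the optimal estimator is the posterior mean.

0.905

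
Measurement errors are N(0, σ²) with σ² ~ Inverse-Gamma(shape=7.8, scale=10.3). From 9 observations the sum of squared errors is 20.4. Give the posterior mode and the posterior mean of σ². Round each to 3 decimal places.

Posterior: Inverse-Gamma(shape = 7.8+9/2 = 12.3, scale = 10.3+20.4/2 = 20.5).
Mode = β/(α+1) = 20.5/13.3 = 1.541.
Mean = β/(α−1) = 20.5/11.3 = 1.814.

posterior mode = 1.541, posterior mean = 1.814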